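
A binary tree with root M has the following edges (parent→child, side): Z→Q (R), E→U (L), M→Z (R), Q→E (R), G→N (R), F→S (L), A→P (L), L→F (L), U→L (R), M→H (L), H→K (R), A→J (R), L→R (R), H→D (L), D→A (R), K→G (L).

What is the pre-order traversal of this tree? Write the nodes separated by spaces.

Pre-order visits the node, then its left subtree, then its right subtree.
Visit M.
At M: go left to H.
  Visit H.
  At H: go left to D.
    Visit D.
    At D: no left child.
    At D: go right to A.
      Visit A.
      At A: go left to P.
        P is a leaf — visit P.
      At A: go right to J.
        J is a leaf — visit J.
  At H: go right to K.
    Visit K.
    At K: go left to G.
      Visit G.
      At G: no left child.
      At G: go right to N.
        N is a leaf — visit N.
    At K: no right child.
At M: go right to Z.
  Visit Z.
  At Z: no left child.
  At Z: go right to Q.
    Visit Q.
    At Q: no left child.
    At Q: go right to E.
      Visit E.
      At E: go left to U.
        Visit U.
        At U: no left child.
        At U: go right to L.
          Visit L.
          At L: go left to F.
            Visit F.
            At F: go left to S.
              S is a leaf — visit S.
            At F: no right child.
          At L: go right to R.
            R is a leaf — visit R.
      At E: no right child.

M H D A P J K G N Z Q E U L F S R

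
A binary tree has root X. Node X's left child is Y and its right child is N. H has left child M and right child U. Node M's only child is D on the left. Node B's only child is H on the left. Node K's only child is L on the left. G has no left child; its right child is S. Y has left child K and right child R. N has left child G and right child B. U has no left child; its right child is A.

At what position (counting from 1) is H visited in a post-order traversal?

11

Post-order visits the left subtree, then the right subtree, then the node.
At X: go left to Y.
  At Y: go left to K.
    At K: go left to L.
      L is a leaf — visit L.
    At K: no right child.
    Visit K.
  At Y: go right to R.
    R is a leaf — visit R.
  Visit Y.
At X: go right to N.
  At N: go left to G.
    At G: no left child.
    At G: go right to S.
      S is a leaf — visit S.
    Visit G.
  At N: go right to B.
    At B: go left to H.
      At H: go left to M.
        At M: go left to D.
          D is a leaf — visit D.
        At M: no right child.
        Visit M.
      At H: go right to U.
        At U: no left child.
        At U: go right to A.
          A is a leaf — visit A.
        Visit U.
      Visit H.
    At B: no right child.
    Visit B.
  Visit N.
Visit X.
Full post-order sequence: L, K, R, Y, S, G, D, M, A, U, H, B, N, X.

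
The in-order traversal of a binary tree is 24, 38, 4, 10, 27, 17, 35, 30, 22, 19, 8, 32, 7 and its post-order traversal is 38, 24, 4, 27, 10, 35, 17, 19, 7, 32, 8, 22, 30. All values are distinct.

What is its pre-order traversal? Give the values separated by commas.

30, 17, 10, 4, 24, 38, 27, 35, 22, 8, 19, 32, 7

The last element of post-order is the root; it splits in-order into left and right subtrees.
Root 30: left subtree has 7 nodes {24, 38, 4, 10, 27, 17, 35}, right has 5 {22, 19, 8, 32, 7}.
  Root 17: left subtree has 5 nodes {24, 38, 4, 10, 27}, right has 1 {35}.
    Root 10: left subtree has 3 nodes {24, 38, 4}, right has 1 {27}.
      Root 4: left subtree has 2 nodes {24, 38}, right has 0 { }.
        Root 24: left subtree has 0 nodes { }, right has 1 {38}.
  Root 22: left subtree has 0 nodes { }, right has 4 {19, 8, 32, 7}.
    Root 8: left subtree has 1 node {19}, right has 2 {32, 7}.
      Root 32: left subtree has 0 nodes { }, right has 1 {7}.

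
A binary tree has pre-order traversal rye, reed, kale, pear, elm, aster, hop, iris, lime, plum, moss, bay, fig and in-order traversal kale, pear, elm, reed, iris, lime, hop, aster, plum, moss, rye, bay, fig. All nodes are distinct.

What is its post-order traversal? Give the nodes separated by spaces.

The first element of pre-order is the root; it splits in-order into left and right subtrees.
Root rye: left subtree has 10 nodes {kale, pear, elm, reed, iris, lime, hop, aster, plum, moss}, right has 2 {bay, fig}.
  Root reed: left subtree has 3 nodes {kale, pear, elm}, right has 6 {iris, lime, hop, aster, plum, moss}.
    Root kale: left subtree has 0 nodes { }, right has 2 {pear, elm}.
      Root pear: left subtree has 0 nodes { }, right has 1 {elm}.
    Root aster: left subtree has 3 nodes {iris, lime, hop}, right has 2 {plum, moss}.
      Root hop: left subtree has 2 nodes {iris, lime}, right has 0 { }.
        Root iris: left subtree has 0 nodes { }, right has 1 {lime}.
      Root plum: left subtree has 0 nodes { }, right has 1 {moss}.
  Root bay: left subtree has 0 nodes { }, right has 1 {fig}.

elm pear kale lime iris hop moss plum aster reed fig bay rye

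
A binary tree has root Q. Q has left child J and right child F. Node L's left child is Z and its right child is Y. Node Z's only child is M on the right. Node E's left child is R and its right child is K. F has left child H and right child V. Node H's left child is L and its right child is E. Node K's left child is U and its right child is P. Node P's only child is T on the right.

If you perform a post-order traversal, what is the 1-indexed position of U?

Post-order visits the left subtree, then the right subtree, then the node.
At Q: go left to J.
  J is a leaf — visit J.
At Q: go right to F.
  At F: go left to H.
    At H: go left to L.
      At L: go left to Z.
        At Z: no left child.
        At Z: go right to M.
          M is a leaf — visit M.
        Visit Z.
      At L: go right to Y.
        Y is a leaf — visit Y.
      Visit L.
    At H: go right to E.
      At E: go left to R.
        R is a leaf — visit R.
      At E: go right to K.
        At K: go left to U.
          U is a leaf — visit U.
        At K: go right to P.
          At P: no left child.
          At P: go right to T.
            T is a leaf — visit T.
          Visit P.
        Visit K.
      Visit E.
    Visit H.
  At F: go right to V.
    V is a leaf — visit V.
  Visit F.
Visit Q.
Full post-order sequence: J, M, Z, Y, L, R, U, T, P, K, E, H, V, F, Q.

7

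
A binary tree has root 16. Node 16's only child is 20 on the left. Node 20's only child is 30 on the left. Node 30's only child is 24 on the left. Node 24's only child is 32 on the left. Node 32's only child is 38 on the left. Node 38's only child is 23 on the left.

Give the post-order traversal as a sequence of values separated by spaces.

Post-order visits the left subtree, then the right subtree, then the node.
At 16: go left to 20.
  At 20: go left to 30.
    At 30: go left to 24.
      At 24: go left to 32.
        At 32: go left to 38.
          At 38: go left to 23.
            23 is a leaf — visit 23.
          At 38: no right child.
          Visit 38.
        At 32: no right child.
        Visit 32.
      At 24: no right child.
      Visit 24.
    At 30: no right child.
    Visit 30.
  At 20: no right child.
  Visit 20.
At 16: no right child.
Visit 16.

23 38 32 24 30 20 16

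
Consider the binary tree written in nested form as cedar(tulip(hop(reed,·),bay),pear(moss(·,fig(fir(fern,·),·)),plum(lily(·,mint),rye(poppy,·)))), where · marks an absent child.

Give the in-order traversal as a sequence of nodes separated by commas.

reed, hop, tulip, bay, cedar, moss, fern, fir, fig, pear, lily, mint, plum, poppy, rye

In-order visits the left subtree, then the node, then the right subtree.
At cedar: go left to tulip.
  At tulip: go left to hop.
    At hop: go left to reed.
      reed is a leaf — visit reed.
    Visit hop.
    At hop: no right child.
  Visit tulip.
  At tulip: go right to bay.
    bay is a leaf — visit bay.
Visit cedar.
At cedar: go right to pear.
  At pear: go left to moss.
    At moss: no left child.
    Visit moss.
    At moss: go right to fig.
      At fig: go left to fir.
        At fir: go left to fern.
          fern is a leaf — visit fern.
        Visit fir.
        At fir: no right child.
      Visit fig.
      At fig: no right child.
  Visit pear.
  At pear: go right to plum.
    At plum: go left to lily.
      At lily: no left child.
      Visit lily.
      At lily: go right to mint.
        mint is a leaf — visit mint.
    Visit plum.
    At plum: go right to rye.
      At rye: go left to poppy.
        poppy is a leaf — visit poppy.
      Visit rye.
      At rye: no right child.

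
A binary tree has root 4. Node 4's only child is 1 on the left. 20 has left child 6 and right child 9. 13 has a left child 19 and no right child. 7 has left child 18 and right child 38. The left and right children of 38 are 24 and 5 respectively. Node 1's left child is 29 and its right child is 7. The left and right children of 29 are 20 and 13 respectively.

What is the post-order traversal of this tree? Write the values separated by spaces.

Post-order visits the left subtree, then the right subtree, then the node.
At 4: go left to 1.
  At 1: go left to 29.
    At 29: go left to 20.
      At 20: go left to 6.
        6 is a leaf — visit 6.
      At 20: go right to 9.
        9 is a leaf — visit 9.
      Visit 20.
    At 29: go right to 13.
      At 13: go left to 19.
        19 is a leaf — visit 19.
      At 13: no right child.
      Visit 13.
    Visit 29.
  At 1: go right to 7.
    At 7: go left to 18.
      18 is a leaf — visit 18.
    At 7: go right to 38.
      At 38: go left to 24.
        24 is a leaf — visit 24.
      At 38: go right to 5.
        5 is a leaf — visit 5.
      Visit 38.
    Visit 7.
  Visit 1.
At 4: no right child.
Visit 4.

6 9 20 19 13 29 18 24 5 38 7 1 4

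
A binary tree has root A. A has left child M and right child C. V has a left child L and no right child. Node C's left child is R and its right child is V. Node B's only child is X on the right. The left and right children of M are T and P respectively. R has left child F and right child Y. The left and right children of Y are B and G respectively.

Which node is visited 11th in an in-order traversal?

In-order visits the left subtree, then the node, then the right subtree.
At A: go left to M.
  At M: go left to T.
    T is a leaf — visit T.
  Visit M.
  At M: go right to P.
    P is a leaf — visit P.
Visit A.
At A: go right to C.
  At C: go left to R.
    At R: go left to F.
      F is a leaf — visit F.
    Visit R.
    At R: go right to Y.
      At Y: go left to B.
        At B: no left child.
        Visit B.
        At B: go right to X.
          X is a leaf — visit X.
      Visit Y.
      At Y: go right to G.
        G is a leaf — visit G.
  Visit C.
  At C: go right to V.
    At V: go left to L.
      L is a leaf — visit L.
    Visit V.
    At V: no right child.
Full in-order sequence: T, M, P, A, F, R, B, X, Y, G, C, L, V.

C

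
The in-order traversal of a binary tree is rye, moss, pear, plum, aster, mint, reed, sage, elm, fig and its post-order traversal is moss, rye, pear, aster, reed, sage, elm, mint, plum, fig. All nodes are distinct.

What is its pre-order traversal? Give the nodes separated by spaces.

The last element of post-order is the root; it splits in-order into left and right subtrees.
Root fig: left subtree has 9 nodes {rye, moss, pear, plum, aster, mint, reed, sage, elm}, right has 0 { }.
  Root plum: left subtree has 3 nodes {rye, moss, pear}, right has 5 {aster, mint, reed, sage, elm}.
    Root pear: left subtree has 2 nodes {rye, moss}, right has 0 { }.
      Root rye: left subtree has 0 nodes { }, right has 1 {moss}.
    Root mint: left subtree has 1 node {aster}, right has 3 {reed, sage, elm}.
      Root elm: left subtree has 2 nodes {reed, sage}, right has 0 { }.
        Root sage: left subtree has 1 node {reed}, right has 0 { }.

fig plum pear rye moss mint aster elm sage reed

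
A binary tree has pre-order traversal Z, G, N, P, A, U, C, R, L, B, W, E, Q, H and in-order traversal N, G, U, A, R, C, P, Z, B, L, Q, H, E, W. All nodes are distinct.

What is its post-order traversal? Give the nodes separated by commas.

N, U, R, C, A, P, G, B, H, Q, E, W, L, Z

The first element of pre-order is the root; it splits in-order into left and right subtrees.
Root Z: left subtree has 7 nodes {N, G, U, A, R, C, P}, right has 6 {B, L, Q, H, E, W}.
  Root G: left subtree has 1 node {N}, right has 5 {U, A, R, C, P}.
    Root P: left subtree has 4 nodes {U, A, R, C}, right has 0 { }.
      Root A: left subtree has 1 node {U}, right has 2 {R, C}.
        Root C: left subtree has 1 node {R}, right has 0 { }.
  Root L: left subtree has 1 node {B}, right has 4 {Q, H, E, W}.
    Root W: left subtree has 3 nodes {Q, H, E}, right has 0 { }.
      Root E: left subtree has 2 nodes {Q, H}, right has 0 { }.
        Root Q: left subtree has 0 nodes { }, right has 1 {H}.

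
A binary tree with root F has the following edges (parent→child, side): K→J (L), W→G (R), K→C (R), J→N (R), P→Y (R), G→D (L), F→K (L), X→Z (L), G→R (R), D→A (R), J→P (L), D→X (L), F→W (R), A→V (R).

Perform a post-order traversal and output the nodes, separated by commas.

Y, P, N, J, C, K, Z, X, V, A, D, R, G, W, F

Post-order visits the left subtree, then the right subtree, then the node.
At F: go left to K.
  At K: go left to J.
    At J: go left to P.
      At P: no left child.
      At P: go right to Y.
        Y is a leaf — visit Y.
      Visit P.
    At J: go right to N.
      N is a leaf — visit N.
    Visit J.
  At K: go right to C.
    C is a leaf — visit C.
  Visit K.
At F: go right to W.
  At W: no left child.
  At W: go right to G.
    At G: go left to D.
      At D: go left to X.
        At X: go left to Z.
          Z is a leaf — visit Z.
        At X: no right child.
        Visit X.
      At D: go right to A.
        At A: no left child.
        At A: go right to V.
          V is a leaf — visit V.
        Visit A.
      Visit D.
    At G: go right to R.
      R is a leaf — visit R.
    Visit G.
  Visit W.
Visit F.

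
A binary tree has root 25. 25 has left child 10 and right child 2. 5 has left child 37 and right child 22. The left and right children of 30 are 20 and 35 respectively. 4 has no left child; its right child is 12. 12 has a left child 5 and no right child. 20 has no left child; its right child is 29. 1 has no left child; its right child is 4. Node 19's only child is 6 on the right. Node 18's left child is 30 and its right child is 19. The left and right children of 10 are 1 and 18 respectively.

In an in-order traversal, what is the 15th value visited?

25

In-order visits the left subtree, then the node, then the right subtree.
At 25: go left to 10.
  At 10: go left to 1.
    At 1: no left child.
    Visit 1.
    At 1: go right to 4.
      At 4: no left child.
      Visit 4.
      At 4: go right to 12.
        At 12: go left to 5.
          At 5: go left to 37.
            37 is a leaf — visit 37.
          Visit 5.
          At 5: go right to 22.
            22 is a leaf — visit 22.
        Visit 12.
        At 12: no right child.
  Visit 10.
  At 10: go right to 18.
    At 18: go left to 30.
      At 30: go left to 20.
        At 20: no left child.
        Visit 20.
        At 20: go right to 29.
          29 is a leaf — visit 29.
      Visit 30.
      At 30: go right to 35.
        35 is a leaf — visit 35.
    Visit 18.
    At 18: go right to 19.
      At 19: no left child.
      Visit 19.
      At 19: go right to 6.
        6 is a leaf — visit 6.
Visit 25.
At 25: go right to 2.
  2 is a leaf — visit 2.
Full in-order sequence: 1, 4, 37, 5, 22, 12, 10, 20, 29, 30, 35, 18, 19, 6, 25, 2.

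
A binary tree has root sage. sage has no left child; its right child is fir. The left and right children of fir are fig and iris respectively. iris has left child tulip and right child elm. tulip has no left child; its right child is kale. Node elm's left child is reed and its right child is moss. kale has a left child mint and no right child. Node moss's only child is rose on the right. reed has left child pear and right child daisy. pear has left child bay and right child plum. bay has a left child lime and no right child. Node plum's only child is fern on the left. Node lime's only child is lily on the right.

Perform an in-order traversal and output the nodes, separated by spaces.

sage fig fir tulip mint kale iris lime lily bay pear fern plum reed daisy elm moss rose

In-order visits the left subtree, then the node, then the right subtree.
At sage: no left child.
Visit sage.
At sage: go right to fir.
  At fir: go left to fig.
    fig is a leaf — visit fig.
  Visit fir.
  At fir: go right to iris.
    At iris: go left to tulip.
      At tulip: no left child.
      Visit tulip.
      At tulip: go right to kale.
        At kale: go left to mint.
          mint is a leaf — visit mint.
        Visit kale.
        At kale: no right child.
    Visit iris.
    At iris: go right to elm.
      At elm: go left to reed.
        At reed: go left to pear.
          At pear: go left to bay.
            At bay: go left to lime.
              At lime: no left child.
              Visit lime.
              At lime: go right to lily.
                lily is a leaf — visit lily.
            Visit bay.
            At bay: no right child.
          Visit pear.
          At pear: go right to plum.
            At plum: go left to fern.
              fern is a leaf — visit fern.
            Visit plum.
            At plum: no right child.
        Visit reed.
        At reed: go right to daisy.
          daisy is a leaf — visit daisy.
      Visit elm.
      At elm: go right to moss.
        At moss: no left child.
        Visit moss.
        At moss: go right to rose.
          rose is a leaf — visit rose.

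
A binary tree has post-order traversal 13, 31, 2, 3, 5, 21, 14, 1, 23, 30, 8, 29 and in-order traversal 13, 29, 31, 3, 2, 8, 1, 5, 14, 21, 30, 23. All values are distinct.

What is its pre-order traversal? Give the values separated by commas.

The last element of post-order is the root; it splits in-order into left and right subtrees.
Root 29: left subtree has 1 node {13}, right has 10 {31, 3, 2, 8, 1, 5, 14, 21, 30, 23}.
  Root 8: left subtree has 3 nodes {31, 3, 2}, right has 6 {1, 5, 14, 21, 30, 23}.
    Root 3: left subtree has 1 node {31}, right has 1 {2}.
    Root 30: left subtree has 4 nodes {1, 5, 14, 21}, right has 1 {23}.
      Root 1: left subtree has 0 nodes { }, right has 3 {5, 14, 21}.
        Root 14: left subtree has 1 node {5}, right has 1 {21}.

29, 13, 8, 3, 31, 2, 30, 1, 14, 5, 21, 23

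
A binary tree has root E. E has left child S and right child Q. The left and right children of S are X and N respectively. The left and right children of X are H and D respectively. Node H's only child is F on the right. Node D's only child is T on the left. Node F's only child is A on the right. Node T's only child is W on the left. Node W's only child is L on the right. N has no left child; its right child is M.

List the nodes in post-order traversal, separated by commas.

A, F, H, L, W, T, D, X, M, N, S, Q, E

Post-order visits the left subtree, then the right subtree, then the node.
At E: go left to S.
  At S: go left to X.
    At X: go left to H.
      At H: no left child.
      At H: go right to F.
        At F: no left child.
        At F: go right to A.
          A is a leaf — visit A.
        Visit F.
      Visit H.
    At X: go right to D.
      At D: go left to T.
        At T: go left to W.
          At W: no left child.
          At W: go right to L.
            L is a leaf — visit L.
          Visit W.
        At T: no right child.
        Visit T.
      At D: no right child.
      Visit D.
    Visit X.
  At S: go right to N.
    At N: no left child.
    At N: go right to M.
      M is a leaf — visit M.
    Visit N.
  Visit S.
At E: go right to Q.
  Q is a leaf — visit Q.
Visit E.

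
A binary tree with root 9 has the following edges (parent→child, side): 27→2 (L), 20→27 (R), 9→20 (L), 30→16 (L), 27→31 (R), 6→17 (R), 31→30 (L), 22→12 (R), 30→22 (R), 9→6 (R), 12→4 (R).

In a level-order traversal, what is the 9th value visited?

Level-order visits nodes level by level from the root, left to right within each level.
Level 0: 9
Level 1: 20, 6
Level 2: 27, 17
Level 3: 2, 31
Level 4: 30
Level 5: 16, 22
Level 6: 12
Level 7: 4
Full level-order sequence: 9, 20, 6, 27, 17, 2, 31, 30, 16, 22, 12, 4.

16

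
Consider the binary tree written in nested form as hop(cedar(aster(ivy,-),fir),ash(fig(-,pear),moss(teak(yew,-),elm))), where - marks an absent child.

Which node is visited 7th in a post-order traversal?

Post-order visits the left subtree, then the right subtree, then the node.
At hop: go left to cedar.
  At cedar: go left to aster.
    At aster: go left to ivy.
      ivy is a leaf — visit ivy.
    At aster: no right child.
    Visit aster.
  At cedar: go right to fir.
    fir is a leaf — visit fir.
  Visit cedar.
At hop: go right to ash.
  At ash: go left to fig.
    At fig: no left child.
    At fig: go right to pear.
      pear is a leaf — visit pear.
    Visit fig.
  At ash: go right to moss.
    At moss: go left to teak.
      At teak: go left to yew.
        yew is a leaf — visit yew.
      At teak: no right child.
      Visit teak.
    At moss: go right to elm.
      elm is a leaf — visit elm.
    Visit moss.
  Visit ash.
Visit hop.
Full post-order sequence: ivy, aster, fir, cedar, pear, fig, yew, teak, elm, moss, ash, hop.

yew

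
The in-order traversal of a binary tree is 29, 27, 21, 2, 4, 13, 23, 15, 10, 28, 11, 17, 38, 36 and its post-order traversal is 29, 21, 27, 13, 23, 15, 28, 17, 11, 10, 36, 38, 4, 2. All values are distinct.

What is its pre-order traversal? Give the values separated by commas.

The last element of post-order is the root; it splits in-order into left and right subtrees.
Root 2: left subtree has 3 nodes {29, 27, 21}, right has 10 {4, 13, 23, 15, 10, 28, 11, 17, 38, 36}.
  Root 27: left subtree has 1 node {29}, right has 1 {21}.
  Root 4: left subtree has 0 nodes { }, right has 9 {13, 23, 15, 10, 28, 11, 17, 38, 36}.
    Root 38: left subtree has 7 nodes {13, 23, 15, 10, 28, 11, 17}, right has 1 {36}.
      Root 10: left subtree has 3 nodes {13, 23, 15}, right has 3 {28, 11, 17}.
        Root 15: left subtree has 2 nodes {13, 23}, right has 0 { }.
          Root 23: left subtree has 1 node {13}, right has 0 { }.
        Root 11: left subtree has 1 node {28}, right has 1 {17}.

2, 27, 29, 21, 4, 38, 10, 15, 23, 13, 11, 28, 17, 36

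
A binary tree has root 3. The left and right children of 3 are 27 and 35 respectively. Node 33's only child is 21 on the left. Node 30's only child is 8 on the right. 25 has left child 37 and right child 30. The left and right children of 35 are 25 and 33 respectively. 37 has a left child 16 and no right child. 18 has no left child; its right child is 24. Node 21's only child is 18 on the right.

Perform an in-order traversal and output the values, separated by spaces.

27 3 16 37 25 30 8 35 21 18 24 33

In-order visits the left subtree, then the node, then the right subtree.
At 3: go left to 27.
  27 is a leaf — visit 27.
Visit 3.
At 3: go right to 35.
  At 35: go left to 25.
    At 25: go left to 37.
      At 37: go left to 16.
        16 is a leaf — visit 16.
      Visit 37.
      At 37: no right child.
    Visit 25.
    At 25: go right to 30.
      At 30: no left child.
      Visit 30.
      At 30: go right to 8.
        8 is a leaf — visit 8.
  Visit 35.
  At 35: go right to 33.
    At 33: go left to 21.
      At 21: no left child.
      Visit 21.
      At 21: go right to 18.
        At 18: no left child.
        Visit 18.
        At 18: go right to 24.
          24 is a leaf — visit 24.
    Visit 33.
    At 33: no right child.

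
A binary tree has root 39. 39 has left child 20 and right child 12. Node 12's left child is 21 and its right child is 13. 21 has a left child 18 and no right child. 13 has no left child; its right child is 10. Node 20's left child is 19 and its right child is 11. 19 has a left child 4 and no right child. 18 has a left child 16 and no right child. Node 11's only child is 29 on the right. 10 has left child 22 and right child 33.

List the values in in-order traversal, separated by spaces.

4 19 20 11 29 39 16 18 21 12 13 22 10 33

In-order visits the left subtree, then the node, then the right subtree.
At 39: go left to 20.
  At 20: go left to 19.
    At 19: go left to 4.
      4 is a leaf — visit 4.
    Visit 19.
    At 19: no right child.
  Visit 20.
  At 20: go right to 11.
    At 11: no left child.
    Visit 11.
    At 11: go right to 29.
      29 is a leaf — visit 29.
Visit 39.
At 39: go right to 12.
  At 12: go left to 21.
    At 21: go left to 18.
      At 18: go left to 16.
        16 is a leaf — visit 16.
      Visit 18.
      At 18: no right child.
    Visit 21.
    At 21: no right child.
  Visit 12.
  At 12: go right to 13.
    At 13: no left child.
    Visit 13.
    At 13: go right to 10.
      At 10: go left to 22.
        22 is a leaf — visit 22.
      Visit 10.
      At 10: go right to 33.
        33 is a leaf — visit 33.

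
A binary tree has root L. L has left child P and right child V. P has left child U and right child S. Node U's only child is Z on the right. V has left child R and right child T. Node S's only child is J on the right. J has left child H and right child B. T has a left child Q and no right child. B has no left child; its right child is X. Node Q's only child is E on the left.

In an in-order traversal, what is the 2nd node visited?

Z

In-order visits the left subtree, then the node, then the right subtree.
At L: go left to P.
  At P: go left to U.
    At U: no left child.
    Visit U.
    At U: go right to Z.
      Z is a leaf — visit Z.
  Visit P.
  At P: go right to S.
    At S: no left child.
    Visit S.
    At S: go right to J.
      At J: go left to H.
        H is a leaf — visit H.
      Visit J.
      At J: go right to B.
        At B: no left child.
        Visit B.
        At B: go right to X.
          X is a leaf — visit X.
Visit L.
At L: go right to V.
  At V: go left to R.
    R is a leaf — visit R.
  Visit V.
  At V: go right to T.
    At T: go left to Q.
      At Q: go left to E.
        E is a leaf — visit E.
      Visit Q.
      At Q: no right child.
    Visit T.
    At T: no right child.
Full in-order sequence: U, Z, P, S, H, J, B, X, L, R, V, E, Q, T.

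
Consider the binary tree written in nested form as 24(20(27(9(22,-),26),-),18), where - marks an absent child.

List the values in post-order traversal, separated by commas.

Post-order visits the left subtree, then the right subtree, then the node.
At 24: go left to 20.
  At 20: go left to 27.
    At 27: go left to 9.
      At 9: go left to 22.
        22 is a leaf — visit 22.
      At 9: no right child.
      Visit 9.
    At 27: go right to 26.
      26 is a leaf — visit 26.
    Visit 27.
  At 20: no right child.
  Visit 20.
At 24: go right to 18.
  18 is a leaf — visit 18.
Visit 24.

22, 9, 26, 27, 20, 18, 24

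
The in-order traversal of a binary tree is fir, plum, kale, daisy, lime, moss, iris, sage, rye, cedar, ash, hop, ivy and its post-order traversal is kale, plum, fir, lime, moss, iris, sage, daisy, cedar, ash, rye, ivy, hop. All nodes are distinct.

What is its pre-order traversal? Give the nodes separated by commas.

hop, rye, daisy, fir, plum, kale, sage, iris, moss, lime, ash, cedar, ivy

The last element of post-order is the root; it splits in-order into left and right subtrees.
Root hop: left subtree has 11 nodes {fir, plum, kale, daisy, lime, moss, iris, sage, rye, cedar, ash}, right has 1 {ivy}.
  Root rye: left subtree has 8 nodes {fir, plum, kale, daisy, lime, moss, iris, sage}, right has 2 {cedar, ash}.
    Root daisy: left subtree has 3 nodes {fir, plum, kale}, right has 4 {lime, moss, iris, sage}.
      Root fir: left subtree has 0 nodes { }, right has 2 {plum, kale}.
        Root plum: left subtree has 0 nodes { }, right has 1 {kale}.
      Root sage: left subtree has 3 nodes {lime, moss, iris}, right has 0 { }.
        Root iris: left subtree has 2 nodes {lime, moss}, right has 0 { }.
          Root moss: left subtree has 1 node {lime}, right has 0 { }.
    Root ash: left subtree has 1 node {cedar}, right has 0 { }.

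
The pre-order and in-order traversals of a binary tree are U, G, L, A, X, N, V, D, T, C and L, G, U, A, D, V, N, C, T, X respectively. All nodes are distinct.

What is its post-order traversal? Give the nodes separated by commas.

L, G, D, V, C, T, N, X, A, U

The first element of pre-order is the root; it splits in-order into left and right subtrees.
Root U: left subtree has 2 nodes {L, G}, right has 7 {A, D, V, N, C, T, X}.
  Root G: left subtree has 1 node {L}, right has 0 { }.
  Root A: left subtree has 0 nodes { }, right has 6 {D, V, N, C, T, X}.
    Root X: left subtree has 5 nodes {D, V, N, C, T}, right has 0 { }.
      Root N: left subtree has 2 nodes {D, V}, right has 2 {C, T}.
        Root V: left subtree has 1 node {D}, right has 0 { }.
        Root T: left subtree has 1 node {C}, right has 0 { }.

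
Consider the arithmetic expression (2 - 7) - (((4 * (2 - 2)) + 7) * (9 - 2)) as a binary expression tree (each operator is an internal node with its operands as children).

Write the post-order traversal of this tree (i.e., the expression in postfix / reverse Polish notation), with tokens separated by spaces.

Post-order on an expression tree gives postfix notation: for each operator, emit left operand, right operand, then the operator.

2 7 - 4 2 2 - * 7 + 9 2 - * -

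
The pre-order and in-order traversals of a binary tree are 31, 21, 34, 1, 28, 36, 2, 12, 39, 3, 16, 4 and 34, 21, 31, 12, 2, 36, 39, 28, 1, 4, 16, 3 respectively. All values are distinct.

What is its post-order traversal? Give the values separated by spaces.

The first element of pre-order is the root; it splits in-order into left and right subtrees.
Root 31: left subtree has 2 nodes {34, 21}, right has 9 {12, 2, 36, 39, 28, 1, 4, 16, 3}.
  Root 21: left subtree has 1 node {34}, right has 0 { }.
  Root 1: left subtree has 5 nodes {12, 2, 36, 39, 28}, right has 3 {4, 16, 3}.
    Root 28: left subtree has 4 nodes {12, 2, 36, 39}, right has 0 { }.
      Root 36: left subtree has 2 nodes {12, 2}, right has 1 {39}.
        Root 2: left subtree has 1 node {12}, right has 0 { }.
    Root 3: left subtree has 2 nodes {4, 16}, right has 0 { }.
      Root 16: left subtree has 1 node {4}, right has 0 { }.

34 21 12 2 39 36 28 4 16 3 1 31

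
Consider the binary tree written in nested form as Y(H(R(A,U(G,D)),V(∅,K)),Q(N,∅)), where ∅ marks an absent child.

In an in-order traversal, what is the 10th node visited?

In-order visits the left subtree, then the node, then the right subtree.
At Y: go left to H.
  At H: go left to R.
    At R: go left to A.
      A is a leaf — visit A.
    Visit R.
    At R: go right to U.
      At U: go left to G.
        G is a leaf — visit G.
      Visit U.
      At U: go right to D.
        D is a leaf — visit D.
  Visit H.
  At H: go right to V.
    At V: no left child.
    Visit V.
    At V: go right to K.
      K is a leaf — visit K.
Visit Y.
At Y: go right to Q.
  At Q: go left to N.
    N is a leaf — visit N.
  Visit Q.
  At Q: no right child.
Full in-order sequence: A, R, G, U, D, H, V, K, Y, N, Q.

N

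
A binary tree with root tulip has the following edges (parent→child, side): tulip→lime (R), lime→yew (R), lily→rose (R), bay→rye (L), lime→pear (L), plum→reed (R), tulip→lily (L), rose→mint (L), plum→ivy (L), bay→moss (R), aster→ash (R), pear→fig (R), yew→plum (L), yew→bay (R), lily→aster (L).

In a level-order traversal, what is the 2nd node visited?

Level-order visits nodes level by level from the root, left to right within each level.
Level 0: tulip
Level 1: lily, lime
Level 2: aster, rose, pear, yew
Level 3: ash, mint, fig, plum, bay
Level 4: ivy, reed, rye, moss
Full level-order sequence: tulip, lily, lime, aster, rose, pear, yew, ash, mint, fig, plum, bay, ivy, reed, rye, moss.

lily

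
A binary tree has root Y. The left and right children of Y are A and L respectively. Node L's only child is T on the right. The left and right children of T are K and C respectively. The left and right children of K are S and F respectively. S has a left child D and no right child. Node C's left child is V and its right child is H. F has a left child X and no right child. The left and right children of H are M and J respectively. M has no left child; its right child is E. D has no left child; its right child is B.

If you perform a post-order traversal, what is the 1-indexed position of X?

Post-order visits the left subtree, then the right subtree, then the node.
At Y: go left to A.
  A is a leaf — visit A.
At Y: go right to L.
  At L: no left child.
  At L: go right to T.
    At T: go left to K.
      At K: go left to S.
        At S: go left to D.
          At D: no left child.
          At D: go right to B.
            B is a leaf — visit B.
          Visit D.
        At S: no right child.
        Visit S.
      At K: go right to F.
        At F: go left to X.
          X is a leaf — visit X.
        At F: no right child.
        Visit F.
      Visit K.
    At T: go right to C.
      At C: go left to V.
        V is a leaf — visit V.
      At C: go right to H.
        At H: go left to M.
          At M: no left child.
          At M: go right to E.
            E is a leaf — visit E.
          Visit M.
        At H: go right to J.
          J is a leaf — visit J.
        Visit H.
      Visit C.
    Visit T.
  Visit L.
Visit Y.
Full post-order sequence: A, B, D, S, X, F, K, V, E, M, J, H, C, T, L, Y.

5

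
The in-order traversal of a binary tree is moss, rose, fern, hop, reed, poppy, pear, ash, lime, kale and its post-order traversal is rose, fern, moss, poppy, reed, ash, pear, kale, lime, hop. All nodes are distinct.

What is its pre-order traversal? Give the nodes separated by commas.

hop, moss, fern, rose, lime, pear, reed, poppy, ash, kale

The last element of post-order is the root; it splits in-order into left and right subtrees.
Root hop: left subtree has 3 nodes {moss, rose, fern}, right has 6 {reed, poppy, pear, ash, lime, kale}.
  Root moss: left subtree has 0 nodes { }, right has 2 {rose, fern}.
    Root fern: left subtree has 1 node {rose}, right has 0 { }.
  Root lime: left subtree has 4 nodes {reed, poppy, pear, ash}, right has 1 {kale}.
    Root pear: left subtree has 2 nodes {reed, poppy}, right has 1 {ash}.
      Root reed: left subtree has 0 nodes { }, right has 1 {poppy}.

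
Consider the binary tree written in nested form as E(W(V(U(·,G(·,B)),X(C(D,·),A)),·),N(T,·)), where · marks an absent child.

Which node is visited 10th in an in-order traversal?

In-order visits the left subtree, then the node, then the right subtree.
At E: go left to W.
  At W: go left to V.
    At V: go left to U.
      At U: no left child.
      Visit U.
      At U: go right to G.
        At G: no left child.
        Visit G.
        At G: go right to B.
          B is a leaf — visit B.
    Visit V.
    At V: go right to X.
      At X: go left to C.
        At C: go left to D.
          D is a leaf — visit D.
        Visit C.
        At C: no right child.
      Visit X.
      At X: go right to A.
        A is a leaf — visit A.
  Visit W.
  At W: no right child.
Visit E.
At E: go right to N.
  At N: go left to T.
    T is a leaf — visit T.
  Visit N.
  At N: no right child.
Full in-order sequence: U, G, B, V, D, C, X, A, W, E, T, N.

E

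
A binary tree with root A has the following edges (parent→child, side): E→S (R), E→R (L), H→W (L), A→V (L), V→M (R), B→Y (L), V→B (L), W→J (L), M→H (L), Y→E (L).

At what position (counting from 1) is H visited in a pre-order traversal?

Pre-order visits the node, then its left subtree, then its right subtree.
Visit A.
At A: go left to V.
  Visit V.
  At V: go left to B.
    Visit B.
    At B: go left to Y.
      Visit Y.
      At Y: go left to E.
        Visit E.
        At E: go left to R.
          R is a leaf — visit R.
        At E: go right to S.
          S is a leaf — visit S.
      At Y: no right child.
    At B: no right child.
  At V: go right to M.
    Visit M.
    At M: go left to H.
      Visit H.
      At H: go left to W.
        Visit W.
        At W: go left to J.
          J is a leaf — visit J.
        At W: no right child.
      At H: no right child.
    At M: no right child.
At A: no right child.
Full pre-order sequence: A, V, B, Y, E, R, S, M, H, W, J.

9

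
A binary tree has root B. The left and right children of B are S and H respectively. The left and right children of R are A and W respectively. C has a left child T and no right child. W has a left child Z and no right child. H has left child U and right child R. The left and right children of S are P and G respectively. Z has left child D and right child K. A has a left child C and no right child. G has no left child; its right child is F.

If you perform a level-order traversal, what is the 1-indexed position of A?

9

Level-order visits nodes level by level from the root, left to right within each level.
Level 0: B
Level 1: S, H
Level 2: P, G, U, R
Level 3: F, A, W
Level 4: C, Z
Level 5: T, D, K
Full level-order sequence: B, S, H, P, G, U, R, F, A, W, C, Z, T, D, K.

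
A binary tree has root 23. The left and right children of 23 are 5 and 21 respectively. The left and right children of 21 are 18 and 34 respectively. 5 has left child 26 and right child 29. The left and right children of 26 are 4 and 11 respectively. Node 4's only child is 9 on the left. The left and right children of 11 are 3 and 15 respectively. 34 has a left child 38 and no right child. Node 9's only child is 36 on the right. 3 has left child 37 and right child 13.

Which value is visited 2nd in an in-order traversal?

36

In-order visits the left subtree, then the node, then the right subtree.
At 23: go left to 5.
  At 5: go left to 26.
    At 26: go left to 4.
      At 4: go left to 9.
        At 9: no left child.
        Visit 9.
        At 9: go right to 36.
          36 is a leaf — visit 36.
      Visit 4.
      At 4: no right child.
    Visit 26.
    At 26: go right to 11.
      At 11: go left to 3.
        At 3: go left to 37.
          37 is a leaf — visit 37.
        Visit 3.
        At 3: go right to 13.
          13 is a leaf — visit 13.
      Visit 11.
      At 11: go right to 15.
        15 is a leaf — visit 15.
  Visit 5.
  At 5: go right to 29.
    29 is a leaf — visit 29.
Visit 23.
At 23: go right to 21.
  At 21: go left to 18.
    18 is a leaf — visit 18.
  Visit 21.
  At 21: go right to 34.
    At 34: go left to 38.
      38 is a leaf — visit 38.
    Visit 34.
    At 34: no right child.
Full in-order sequence: 9, 36, 4, 26, 37, 3, 13, 11, 15, 5, 29, 23, 18, 21, 38, 34.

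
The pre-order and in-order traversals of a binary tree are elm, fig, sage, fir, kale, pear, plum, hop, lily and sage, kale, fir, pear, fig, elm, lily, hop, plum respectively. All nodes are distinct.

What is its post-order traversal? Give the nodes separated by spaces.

kale pear fir sage fig lily hop plum elm

The first element of pre-order is the root; it splits in-order into left and right subtrees.
Root elm: left subtree has 5 nodes {sage, kale, fir, pear, fig}, right has 3 {lily, hop, plum}.
  Root fig: left subtree has 4 nodes {sage, kale, fir, pear}, right has 0 { }.
    Root sage: left subtree has 0 nodes { }, right has 3 {kale, fir, pear}.
      Root fir: left subtree has 1 node {kale}, right has 1 {pear}.
  Root plum: left subtree has 2 nodes {lily, hop}, right has 0 { }.
    Root hop: left subtree has 1 node {lily}, right has 0 { }.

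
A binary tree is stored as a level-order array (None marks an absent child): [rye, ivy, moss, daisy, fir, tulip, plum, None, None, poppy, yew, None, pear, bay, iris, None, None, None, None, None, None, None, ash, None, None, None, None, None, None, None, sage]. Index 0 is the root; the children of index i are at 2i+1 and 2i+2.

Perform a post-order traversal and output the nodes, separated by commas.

daisy, poppy, ash, yew, fir, ivy, pear, tulip, bay, sage, iris, plum, moss, rye

Post-order visits the left subtree, then the right subtree, then the node.
At rye: go left to ivy.
  At ivy: go left to daisy.
    daisy is a leaf — visit daisy.
  At ivy: go right to fir.
    At fir: go left to poppy.
      poppy is a leaf — visit poppy.
    At fir: go right to yew.
      At yew: no left child.
      At yew: go right to ash.
        ash is a leaf — visit ash.
      Visit yew.
    Visit fir.
  Visit ivy.
At rye: go right to moss.
  At moss: go left to tulip.
    At tulip: no left child.
    At tulip: go right to pear.
      pear is a leaf — visit pear.
    Visit tulip.
  At moss: go right to plum.
    At plum: go left to bay.
      bay is a leaf — visit bay.
    At plum: go right to iris.
      At iris: no left child.
      At iris: go right to sage.
        sage is a leaf — visit sage.
      Visit iris.
    Visit plum.
  Visit moss.
Visit rye.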